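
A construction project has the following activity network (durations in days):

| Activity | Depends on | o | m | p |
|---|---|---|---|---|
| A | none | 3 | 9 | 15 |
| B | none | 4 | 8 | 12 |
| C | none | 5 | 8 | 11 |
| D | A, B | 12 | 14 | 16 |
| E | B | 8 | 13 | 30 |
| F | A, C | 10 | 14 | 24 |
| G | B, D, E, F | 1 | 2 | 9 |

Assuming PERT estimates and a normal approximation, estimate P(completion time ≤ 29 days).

te_A = (3 + 4·9 + 15)/6 = 54/6 = 9; σ²_A = ((15−3)/6)² = 4.000
te_B = (4 + 4·8 + 12)/6 = 48/6 = 8; σ²_B = ((12−4)/6)² = 1.778
te_C = (5 + 4·8 + 11)/6 = 48/6 = 8; σ²_C = ((11−5)/6)² = 1.000
te_D = (12 + 4·14 + 16)/6 = 84/6 = 14; σ²_D = ((16−12)/6)² = 0.444
te_E = (8 + 4·13 + 30)/6 = 90/6 = 15; σ²_E = ((30−8)/6)² = 13.444
te_F = (10 + 4·14 + 24)/6 = 90/6 = 15; σ²_F = ((24−10)/6)² = 5.444
te_G = (1 + 4·2 + 9)/6 = 18/6 = 3; σ²_G = ((9−1)/6)² = 1.778

Forward pass:
ES_A = 0; EF_A = 9
ES_B = 0; EF_B = 8
ES_C = 0; EF_C = 8
ES_D = max(EF_A=9, EF_B=8) = 9; EF_D = 9+14 = 23
ES_E = 8; EF_E = 8+15 = 23
ES_F = max(EF_A=9, EF_C=8) = 9; EF_F = 9+15 = 24
ES_G = max(EF_B=8, EF_D=23, EF_E=23, EF_F=24) = 24; EF_G = 24+3 = 27
Expected project duration μ = 27 days. Critical path: A → F → G.

Variance along critical path = 4.000 + 5.444 + 1.778 = 11.222; σ = √11.222 = 3.350 days.
Z = (29 − 27) / 3.350 = 0.597
P(T ≤ 29) = Φ(0.597) ≈ 0.725

0.725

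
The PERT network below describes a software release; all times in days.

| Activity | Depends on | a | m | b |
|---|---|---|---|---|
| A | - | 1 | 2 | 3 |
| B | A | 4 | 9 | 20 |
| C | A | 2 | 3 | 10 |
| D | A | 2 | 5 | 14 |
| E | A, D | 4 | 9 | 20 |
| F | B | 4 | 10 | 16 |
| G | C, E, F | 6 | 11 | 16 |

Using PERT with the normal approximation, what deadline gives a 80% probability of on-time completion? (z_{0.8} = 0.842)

36.2 days

te_A = (1 + 4·2 + 3)/6 = 12/6 = 2; σ²_A = ((3−1)/6)² = 0.111
te_B = (4 + 4·9 + 20)/6 = 60/6 = 10; σ²_B = ((20−4)/6)² = 7.111
te_C = (2 + 4·3 + 10)/6 = 24/6 = 4; σ²_C = ((10−2)/6)² = 1.778
te_D = (2 + 4·5 + 14)/6 = 36/6 = 6; σ²_D = ((14−2)/6)² = 4.000
te_E = (4 + 4·9 + 20)/6 = 60/6 = 10; σ²_E = ((20−4)/6)² = 7.111
te_F = (4 + 4·10 + 16)/6 = 60/6 = 10; σ²_F = ((16−4)/6)² = 4.000
te_G = (6 + 4·11 + 16)/6 = 66/6 = 11; σ²_G = ((16−6)/6)² = 2.778

Forward pass:
ES_A = 0; EF_A = 2
ES_B = 2; EF_B = 2+10 = 12
ES_C = 2; EF_C = 2+4 = 6
ES_D = 2; EF_D = 2+6 = 8
ES_E = max(EF_A=2, EF_D=8) = 8; EF_E = 8+10 = 18
ES_F = 12; EF_F = 12+10 = 22
ES_G = max(EF_C=6, EF_E=18, EF_F=22) = 22; EF_G = 22+11 = 33
Expected project duration μ = 33 days. Critical path: A → B → F → G.

Variance along critical path = 0.111 + 7.111 + 4.000 + 2.778 = 14.000; σ = 3.742 days.
D = μ + z·σ = 33 + 0.842·3.742 = 36.2 days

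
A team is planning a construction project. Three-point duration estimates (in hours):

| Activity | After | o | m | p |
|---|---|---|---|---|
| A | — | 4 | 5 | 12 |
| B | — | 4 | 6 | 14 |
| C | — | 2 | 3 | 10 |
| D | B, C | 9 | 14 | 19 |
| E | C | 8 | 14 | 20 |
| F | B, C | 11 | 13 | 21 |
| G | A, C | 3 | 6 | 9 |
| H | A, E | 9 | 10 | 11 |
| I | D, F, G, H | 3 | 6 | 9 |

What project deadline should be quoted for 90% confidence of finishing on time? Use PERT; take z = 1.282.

te_A = (4 + 4·5 + 12)/6 = 36/6 = 6; σ²_A = ((12−4)/6)² = 1.778
te_B = (4 + 4·6 + 14)/6 = 42/6 = 7; σ²_B = ((14−4)/6)² = 2.778
te_C = (2 + 4·3 + 10)/6 = 24/6 = 4; σ²_C = ((10−2)/6)² = 1.778
te_D = (9 + 4·14 + 19)/6 = 84/6 = 14; σ²_D = ((19−9)/6)² = 2.778
te_E = (8 + 4·14 + 20)/6 = 84/6 = 14; σ²_E = ((20−8)/6)² = 4.000
te_F = (11 + 4·13 + 21)/6 = 84/6 = 14; σ²_F = ((21−11)/6)² = 2.778
te_G = (3 + 4·6 + 9)/6 = 36/6 = 6; σ²_G = ((9−3)/6)² = 1.000
te_H = (9 + 4·10 + 11)/6 = 60/6 = 10; σ²_H = ((11−9)/6)² = 0.111
te_I = (3 + 4·6 + 9)/6 = 36/6 = 6; σ²_I = ((9−3)/6)² = 1.000

Forward pass:
ES_A = 0; EF_A = 6
ES_B = 0; EF_B = 7
ES_C = 0; EF_C = 4
ES_D = max(EF_B=7, EF_C=4) = 7; EF_D = 7+14 = 21
ES_E = 4; EF_E = 4+14 = 18
ES_F = max(EF_B=7, EF_C=4) = 7; EF_F = 7+14 = 21
ES_G = max(EF_A=6, EF_C=4) = 6; EF_G = 6+6 = 12
ES_H = max(EF_A=6, EF_E=18) = 18; EF_H = 18+10 = 28
ES_I = max(EF_D=21, EF_F=21, EF_G=12, EF_H=28) = 28; EF_I = 28+6 = 34
Expected project duration μ = 34 hours. Critical path: C → E → H → I.

Variance along critical path = 1.778 + 4.000 + 0.111 + 1.000 = 6.889; σ = 2.625 hours.
D = μ + z·σ = 34 + 1.282·2.625 = 37.4 hours

37.4 hours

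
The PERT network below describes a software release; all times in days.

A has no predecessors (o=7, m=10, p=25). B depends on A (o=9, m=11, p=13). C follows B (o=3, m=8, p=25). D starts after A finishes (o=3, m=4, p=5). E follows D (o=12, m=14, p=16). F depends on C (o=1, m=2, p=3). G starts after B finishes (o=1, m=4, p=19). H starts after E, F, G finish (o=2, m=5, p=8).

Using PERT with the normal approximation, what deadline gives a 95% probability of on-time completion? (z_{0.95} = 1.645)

48.1 days

te_A = (7 + 4·10 + 25)/6 = 72/6 = 12; σ²_A = ((25−7)/6)² = 9.000
te_B = (9 + 4·11 + 13)/6 = 66/6 = 11; σ²_B = ((13−9)/6)² = 0.444
te_C = (3 + 4·8 + 25)/6 = 60/6 = 10; σ²_C = ((25−3)/6)² = 13.444
te_D = (3 + 4·4 + 5)/6 = 24/6 = 4; σ²_D = ((5−3)/6)² = 0.111
te_E = (12 + 4·14 + 16)/6 = 84/6 = 14; σ²_E = ((16−12)/6)² = 0.444
te_F = (1 + 4·2 + 3)/6 = 12/6 = 2; σ²_F = ((3−1)/6)² = 0.111
te_G = (1 + 4·4 + 19)/6 = 36/6 = 6; σ²_G = ((19−1)/6)² = 9.000
te_H = (2 + 4·5 + 8)/6 = 30/6 = 5; σ²_H = ((8−2)/6)² = 1.000

Forward pass:
ES_A = 0; EF_A = 12
ES_B = 12; EF_B = 12+11 = 23
ES_C = 23; EF_C = 23+10 = 33
ES_D = 12; EF_D = 12+4 = 16
ES_E = 16; EF_E = 16+14 = 30
ES_F = 33; EF_F = 33+2 = 35
ES_G = 23; EF_G = 23+6 = 29
ES_H = max(EF_E=30, EF_F=35, EF_G=29) = 35; EF_H = 35+5 = 40
Expected project duration μ = 40 days. Critical path: A → B → C → F → H.

Variance along critical path = 9.000 + 0.444 + 13.444 + 0.111 + 1.000 = 24.000; σ = 4.899 days.
D = μ + z·σ = 40 + 1.645·4.899 = 48.1 days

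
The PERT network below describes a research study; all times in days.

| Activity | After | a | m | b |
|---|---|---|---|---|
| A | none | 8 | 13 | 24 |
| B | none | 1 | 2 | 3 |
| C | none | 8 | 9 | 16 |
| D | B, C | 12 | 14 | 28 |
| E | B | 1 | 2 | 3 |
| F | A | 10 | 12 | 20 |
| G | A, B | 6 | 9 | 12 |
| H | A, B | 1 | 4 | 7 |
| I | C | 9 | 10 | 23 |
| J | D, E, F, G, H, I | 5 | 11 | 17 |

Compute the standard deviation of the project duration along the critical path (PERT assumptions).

3.73 days

te_A = (8 + 4·13 + 24)/6 = 84/6 = 14; σ²_A = ((24−8)/6)² = 7.111
te_B = (1 + 4·2 + 3)/6 = 12/6 = 2; σ²_B = ((3−1)/6)² = 0.111
te_C = (8 + 4·9 + 16)/6 = 60/6 = 10; σ²_C = ((16−8)/6)² = 1.778
te_D = (12 + 4·14 + 28)/6 = 96/6 = 16; σ²_D = ((28−12)/6)² = 7.111
te_E = (1 + 4·2 + 3)/6 = 12/6 = 2; σ²_E = ((3−1)/6)² = 0.111
te_F = (10 + 4·12 + 20)/6 = 78/6 = 13; σ²_F = ((20−10)/6)² = 2.778
te_G = (6 + 4·9 + 12)/6 = 54/6 = 9; σ²_G = ((12−6)/6)² = 1.000
te_H = (1 + 4·4 + 7)/6 = 24/6 = 4; σ²_H = ((7−1)/6)² = 1.000
te_I = (9 + 4·10 + 23)/6 = 72/6 = 12; σ²_I = ((23−9)/6)² = 5.444
te_J = (5 + 4·11 + 17)/6 = 66/6 = 11; σ²_J = ((17−5)/6)² = 4.000

Forward pass:
ES_A = 0; EF_A = 14
ES_B = 0; EF_B = 2
ES_C = 0; EF_C = 10
ES_D = max(EF_B=2, EF_C=10) = 10; EF_D = 10+16 = 26
ES_E = 2; EF_E = 2+2 = 4
ES_F = 14; EF_F = 14+13 = 27
ES_G = max(EF_A=14, EF_B=2) = 14; EF_G = 14+9 = 23
ES_H = max(EF_A=14, EF_B=2) = 14; EF_H = 14+4 = 18
ES_I = 10; EF_I = 10+12 = 22
ES_J = max(EF_D=26, EF_E=4, EF_F=27, EF_G=23, EF_H=18, EF_I=22) = 27; EF_J = 27+11 = 38
Expected project duration μ = 38 days. Critical path: A → F → J.

Variance along critical path = 7.111 + 2.778 + 4.000 = 13.889
σ = √13.889 = 3.727 days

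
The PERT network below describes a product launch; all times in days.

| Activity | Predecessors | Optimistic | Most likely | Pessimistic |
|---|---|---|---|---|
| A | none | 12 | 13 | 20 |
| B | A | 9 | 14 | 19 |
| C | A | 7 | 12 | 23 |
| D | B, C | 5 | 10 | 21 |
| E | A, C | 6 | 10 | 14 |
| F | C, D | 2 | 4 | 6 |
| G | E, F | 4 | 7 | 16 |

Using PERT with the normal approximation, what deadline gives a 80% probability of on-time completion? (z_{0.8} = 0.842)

te_A = (12 + 4·13 + 20)/6 = 84/6 = 14; σ²_A = ((20−12)/6)² = 1.778
te_B = (9 + 4·14 + 19)/6 = 84/6 = 14; σ²_B = ((19−9)/6)² = 2.778
te_C = (7 + 4·12 + 23)/6 = 78/6 = 13; σ²_C = ((23−7)/6)² = 7.111
te_D = (5 + 4·10 + 21)/6 = 66/6 = 11; σ²_D = ((21−5)/6)² = 7.111
te_E = (6 + 4·10 + 14)/6 = 60/6 = 10; σ²_E = ((14−6)/6)² = 1.778
te_F = (2 + 4·4 + 6)/6 = 24/6 = 4; σ²_F = ((6−2)/6)² = 0.444
te_G = (4 + 4·7 + 16)/6 = 48/6 = 8; σ²_G = ((16−4)/6)² = 4.000

Forward pass:
ES_A = 0; EF_A = 14
ES_B = 14; EF_B = 14+14 = 28
ES_C = 14; EF_C = 14+13 = 27
ES_D = max(EF_B=28, EF_C=27) = 28; EF_D = 28+11 = 39
ES_E = max(EF_A=14, EF_C=27) = 27; EF_E = 27+10 = 37
ES_F = max(EF_C=27, EF_D=39) = 39; EF_F = 39+4 = 43
ES_G = max(EF_E=37, EF_F=43) = 43; EF_G = 43+8 = 51
Expected project duration μ = 51 days. Critical path: A → B → D → F → G.

Variance along critical path = 1.778 + 2.778 + 7.111 + 0.444 + 4.000 = 16.111; σ = 4.014 days.
D = μ + z·σ = 51 + 0.842·4.014 = 54.4 days

54.4 days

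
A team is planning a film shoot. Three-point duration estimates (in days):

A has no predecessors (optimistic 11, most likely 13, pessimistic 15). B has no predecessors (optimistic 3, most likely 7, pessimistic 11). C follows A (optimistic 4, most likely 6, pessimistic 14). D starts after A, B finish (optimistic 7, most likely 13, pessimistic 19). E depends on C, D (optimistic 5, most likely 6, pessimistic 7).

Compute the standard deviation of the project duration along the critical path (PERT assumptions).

te_A = (11 + 4·13 + 15)/6 = 78/6 = 13; σ²_A = ((15−11)/6)² = 0.444
te_B = (3 + 4·7 + 11)/6 = 42/6 = 7; σ²_B = ((11−3)/6)² = 1.778
te_C = (4 + 4·6 + 14)/6 = 42/6 = 7; σ²_C = ((14−4)/6)² = 2.778
te_D = (7 + 4·13 + 19)/6 = 78/6 = 13; σ²_D = ((19−7)/6)² = 4.000
te_E = (5 + 4·6 + 7)/6 = 36/6 = 6; σ²_E = ((7−5)/6)² = 0.111

Forward pass:
ES_A = 0; EF_A = 13
ES_B = 0; EF_B = 7
ES_C = 13; EF_C = 13+7 = 20
ES_D = max(EF_A=13, EF_B=7) = 13; EF_D = 13+13 = 26
ES_E = max(EF_C=20, EF_D=26) = 26; EF_E = 26+6 = 32
Expected project duration μ = 32 days. Critical path: A → D → E.

Variance along critical path = 0.444 + 4.000 + 0.111 = 4.556
σ = √4.556 = 2.134 days

2.13 days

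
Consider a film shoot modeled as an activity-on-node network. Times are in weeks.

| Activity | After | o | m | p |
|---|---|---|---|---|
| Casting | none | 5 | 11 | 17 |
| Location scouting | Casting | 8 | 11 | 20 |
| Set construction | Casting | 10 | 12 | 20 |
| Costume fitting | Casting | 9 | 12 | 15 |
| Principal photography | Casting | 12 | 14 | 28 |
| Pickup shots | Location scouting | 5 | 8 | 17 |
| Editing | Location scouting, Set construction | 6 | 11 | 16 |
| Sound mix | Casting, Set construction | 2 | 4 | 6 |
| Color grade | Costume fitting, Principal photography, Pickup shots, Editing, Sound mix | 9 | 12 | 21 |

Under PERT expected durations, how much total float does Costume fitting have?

te_Casting = (5 + 4·11 + 17)/6 = 66/6 = 11
te_Location scouting = (8 + 4·11 + 20)/6 = 72/6 = 12
te_Set construction = (10 + 4·12 + 20)/6 = 78/6 = 13
te_Costume fitting = (9 + 4·12 + 15)/6 = 72/6 = 12
te_Principal photography = (12 + 4·14 + 28)/6 = 96/6 = 16
te_Pickup shots = (5 + 4·8 + 17)/6 = 54/6 = 9
te_Editing = (6 + 4·11 + 16)/6 = 66/6 = 11
te_Sound mix = (2 + 4·4 + 6)/6 = 24/6 = 4
te_Color grade = (9 + 4·12 + 21)/6 = 78/6 = 13

Forward pass:
ES_Casting = 0; EF_Casting = 11
ES_Location scouting = 11; EF_Location scouting = 11+12 = 23
ES_Set construction = 11; EF_Set construction = 11+13 = 24
ES_Costume fitting = 11; EF_Costume fitting = 11+12 = 23
ES_Principal photography = 11; EF_Principal photography = 11+16 = 27
ES_Pickup shots = 23; EF_Pickup shots = 23+9 = 32
ES_Editing = max(EF_Location scouting=23, EF_Set construction=24) = 24; EF_Editing = 24+11 = 35
ES_Sound mix = max(EF_Casting=11, EF_Set construction=24) = 24; EF_Sound mix = 24+4 = 28
ES_Color grade = max(EF_Costume fitting=23, EF_Principal photography=27, EF_Pickup shots=32, EF_Editing=35, EF_Sound mix=28) = 35; EF_Color grade = 35+13 = 48
Expected project duration μ = 48 weeks. Critical path: Casting → Set construction → Editing → Color grade.

Backward pass:
LF_Color grade = 48; LS_Color grade = 48−13 = 35
LF_Sound mix = LS_Color grade = 35; LS_Sound mix = 35−4 = 31
LF_Editing = LS_Color grade = 35; LS_Editing = 35−11 = 24
LF_Pickup shots = LS_Color grade = 35; LS_Pickup shots = 35−9 = 26
LF_Principal photography = LS_Color grade = 35; LS_Principal photography = 35−16 = 19
LF_Costume fitting = LS_Color grade = 35; LS_Costume fitting = 35−12 = 23
LF_Set construction = min(LS_Editing=24, LS_Sound mix=31) = 24; LS_Set construction = 24−13 = 11
LF_Location scouting = min(LS_Pickup shots=26, LS_Editing=24) = 24; LS_Location scouting = 24−12 = 12
LF_Casting = min(LS_Location scouting=12, LS_Set construction=11, LS_Costume fitting=23, LS_Principal photography=19, LS_Sound mix=31) = 11; LS_Casting = 11−11 = 0
Slack_Costume fitting = LS_Costume fitting − ES_Costume fitting = 23 − 11 = 12

12 weeks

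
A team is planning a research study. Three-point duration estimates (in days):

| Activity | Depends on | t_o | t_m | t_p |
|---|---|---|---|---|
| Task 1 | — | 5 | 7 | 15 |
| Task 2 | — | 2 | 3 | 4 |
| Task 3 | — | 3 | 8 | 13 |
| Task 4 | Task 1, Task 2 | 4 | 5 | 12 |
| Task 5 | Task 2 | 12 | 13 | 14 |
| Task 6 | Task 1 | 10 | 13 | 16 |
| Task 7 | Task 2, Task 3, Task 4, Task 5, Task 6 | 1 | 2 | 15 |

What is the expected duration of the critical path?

25 days

te_Task 1 = (5 + 4·7 + 15)/6 = 48/6 = 8
te_Task 2 = (2 + 4·3 + 4)/6 = 18/6 = 3
te_Task 3 = (3 + 4·8 + 13)/6 = 48/6 = 8
te_Task 4 = (4 + 4·5 + 12)/6 = 36/6 = 6
te_Task 5 = (12 + 4·13 + 14)/6 = 78/6 = 13
te_Task 6 = (10 + 4·13 + 16)/6 = 78/6 = 13
te_Task 7 = (1 + 4·2 + 15)/6 = 24/6 = 4

Forward pass:
ES_Task 1 = 0; EF_Task 1 = 8
ES_Task 2 = 0; EF_Task 2 = 3
ES_Task 3 = 0; EF_Task 3 = 8
ES_Task 4 = max(EF_Task 1=8, EF_Task 2=3) = 8; EF_Task 4 = 8+6 = 14
ES_Task 5 = 3; EF_Task 5 = 3+13 = 16
ES_Task 6 = 8; EF_Task 6 = 8+13 = 21
ES_Task 7 = max(EF_Task 2=3, EF_Task 3=8, EF_Task 4=14, EF_Task 5=16, EF_Task 6=21) = 21; EF_Task 7 = 21+4 = 25
Expected project duration μ = 25 days. Critical path: Task 1 → Task 6 → Task 7.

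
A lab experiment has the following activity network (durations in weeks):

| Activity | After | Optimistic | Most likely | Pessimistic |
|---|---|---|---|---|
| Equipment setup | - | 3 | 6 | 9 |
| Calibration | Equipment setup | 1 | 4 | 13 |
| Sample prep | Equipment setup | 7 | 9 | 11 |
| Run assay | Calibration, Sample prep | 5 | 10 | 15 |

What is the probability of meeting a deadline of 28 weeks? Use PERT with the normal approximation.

te_Equipment setup = (3 + 4·6 + 9)/6 = 36/6 = 6; σ²_Equipment setup = ((9−3)/6)² = 1.000
te_Calibration = (1 + 4·4 + 13)/6 = 30/6 = 5; σ²_Calibration = ((13−1)/6)² = 4.000
te_Sample prep = (7 + 4·9 + 11)/6 = 54/6 = 9; σ²_Sample prep = ((11−7)/6)² = 0.444
te_Run assay = (5 + 4·10 + 15)/6 = 60/6 = 10; σ²_Run assay = ((15−5)/6)² = 2.778

Forward pass:
ES_Equipment setup = 0; EF_Equipment setup = 6
ES_Calibration = 6; EF_Calibration = 6+5 = 11
ES_Sample prep = 6; EF_Sample prep = 6+9 = 15
ES_Run assay = max(EF_Calibration=11, EF_Sample prep=15) = 15; EF_Run assay = 15+10 = 25
Expected project duration μ = 25 weeks. Critical path: Equipment setup → Sample prep → Run assay.

Variance along critical path = 1.000 + 0.444 + 2.778 = 4.222; σ = √4.222 = 2.055 weeks.
Z = (28 − 25) / 2.055 = 1.460
P(T ≤ 28) = Φ(1.460) ≈ 0.928

0.928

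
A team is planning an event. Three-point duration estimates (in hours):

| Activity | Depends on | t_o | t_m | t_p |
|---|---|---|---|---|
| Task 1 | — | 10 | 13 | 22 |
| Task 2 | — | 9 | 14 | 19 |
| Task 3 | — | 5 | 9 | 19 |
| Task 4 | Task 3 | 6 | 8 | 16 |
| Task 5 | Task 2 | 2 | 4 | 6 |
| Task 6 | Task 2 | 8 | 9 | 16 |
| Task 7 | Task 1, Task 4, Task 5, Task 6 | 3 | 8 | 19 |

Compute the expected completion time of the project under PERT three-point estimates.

33 hours

te_Task 1 = (10 + 4·13 + 22)/6 = 84/6 = 14
te_Task 2 = (9 + 4·14 + 19)/6 = 84/6 = 14
te_Task 3 = (5 + 4·9 + 19)/6 = 60/6 = 10
te_Task 4 = (6 + 4·8 + 16)/6 = 54/6 = 9
te_Task 5 = (2 + 4·4 + 6)/6 = 24/6 = 4
te_Task 6 = (8 + 4·9 + 16)/6 = 60/6 = 10
te_Task 7 = (3 + 4·8 + 19)/6 = 54/6 = 9

Forward pass:
ES_Task 1 = 0; EF_Task 1 = 14
ES_Task 2 = 0; EF_Task 2 = 14
ES_Task 3 = 0; EF_Task 3 = 10
ES_Task 4 = 10; EF_Task 4 = 10+9 = 19
ES_Task 5 = 14; EF_Task 5 = 14+4 = 18
ES_Task 6 = 14; EF_Task 6 = 14+10 = 24
ES_Task 7 = max(EF_Task 1=14, EF_Task 4=19, EF_Task 5=18, EF_Task 6=24) = 24; EF_Task 7 = 24+9 = 33
Expected project duration μ = 33 hours. Critical path: Task 2 → Task 6 → Task 7.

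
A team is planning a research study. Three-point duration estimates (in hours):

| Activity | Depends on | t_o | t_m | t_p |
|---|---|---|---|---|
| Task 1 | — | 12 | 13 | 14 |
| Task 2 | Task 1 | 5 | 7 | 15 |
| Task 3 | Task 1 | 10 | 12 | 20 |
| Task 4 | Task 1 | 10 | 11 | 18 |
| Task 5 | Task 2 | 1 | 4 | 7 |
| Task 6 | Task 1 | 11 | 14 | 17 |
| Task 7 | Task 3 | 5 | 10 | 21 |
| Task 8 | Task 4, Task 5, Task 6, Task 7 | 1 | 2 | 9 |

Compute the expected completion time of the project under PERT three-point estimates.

te_Task 1 = (12 + 4·13 + 14)/6 = 78/6 = 13
te_Task 2 = (5 + 4·7 + 15)/6 = 48/6 = 8
te_Task 3 = (10 + 4·12 + 20)/6 = 78/6 = 13
te_Task 4 = (10 + 4·11 + 18)/6 = 72/6 = 12
te_Task 5 = (1 + 4·4 + 7)/6 = 24/6 = 4
te_Task 6 = (11 + 4·14 + 17)/6 = 84/6 = 14
te_Task 7 = (5 + 4·10 + 21)/6 = 66/6 = 11
te_Task 8 = (1 + 4·2 + 9)/6 = 18/6 = 3

Forward pass:
ES_Task 1 = 0; EF_Task 1 = 13
ES_Task 2 = 13; EF_Task 2 = 13+8 = 21
ES_Task 3 = 13; EF_Task 3 = 13+13 = 26
ES_Task 4 = 13; EF_Task 4 = 13+12 = 25
ES_Task 5 = 21; EF_Task 5 = 21+4 = 25
ES_Task 6 = 13; EF_Task 6 = 13+14 = 27
ES_Task 7 = 26; EF_Task 7 = 26+11 = 37
ES_Task 8 = max(EF_Task 4=25, EF_Task 5=25, EF_Task 6=27, EF_Task 7=37) = 37; EF_Task 8 = 37+3 = 40
Expected project duration μ = 40 hours. Critical path: Task 1 → Task 3 → Task 7 → Task 8.

40 hours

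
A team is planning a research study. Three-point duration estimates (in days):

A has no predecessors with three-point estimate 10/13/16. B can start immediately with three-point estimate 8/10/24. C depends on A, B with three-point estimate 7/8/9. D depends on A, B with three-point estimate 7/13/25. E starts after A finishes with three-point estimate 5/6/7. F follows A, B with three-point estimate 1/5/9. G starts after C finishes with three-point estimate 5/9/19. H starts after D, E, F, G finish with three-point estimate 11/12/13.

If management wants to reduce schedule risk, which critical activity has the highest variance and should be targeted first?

G

te_A = (10 + 4·13 + 16)/6 = 78/6 = 13; σ²_A = ((16−10)/6)² = 1.000
te_B = (8 + 4·10 + 24)/6 = 72/6 = 12; σ²_B = ((24−8)/6)² = 7.111
te_C = (7 + 4·8 + 9)/6 = 48/6 = 8; σ²_C = ((9−7)/6)² = 0.111
te_D = (7 + 4·13 + 25)/6 = 84/6 = 14; σ²_D = ((25−7)/6)² = 9.000
te_E = (5 + 4·6 + 7)/6 = 36/6 = 6; σ²_E = ((7−5)/6)² = 0.111
te_F = (1 + 4·5 + 9)/6 = 30/6 = 5; σ²_F = ((9−1)/6)² = 1.778
te_G = (5 + 4·9 + 19)/6 = 60/6 = 10; σ²_G = ((19−5)/6)² = 5.444
te_H = (11 + 4·12 + 13)/6 = 72/6 = 12; σ²_H = ((13−11)/6)² = 0.111

Forward pass:
ES_A = 0; EF_A = 13
ES_B = 0; EF_B = 12
ES_C = max(EF_A=13, EF_B=12) = 13; EF_C = 13+8 = 21
ES_D = max(EF_A=13, EF_B=12) = 13; EF_D = 13+14 = 27
ES_E = 13; EF_E = 13+6 = 19
ES_F = max(EF_A=13, EF_B=12) = 13; EF_F = 13+5 = 18
ES_G = 21; EF_G = 21+10 = 31
ES_H = max(EF_D=27, EF_E=19, EF_F=18, EF_G=31) = 31; EF_H = 31+12 = 43
Expected project duration μ = 43 days. Critical path: A → C → G → H.

Variances on critical path: σ²_A=1.000, σ²_C=0.111, σ²_G=5.444, σ²_H=0.111.
Largest is σ²_G = 5.444.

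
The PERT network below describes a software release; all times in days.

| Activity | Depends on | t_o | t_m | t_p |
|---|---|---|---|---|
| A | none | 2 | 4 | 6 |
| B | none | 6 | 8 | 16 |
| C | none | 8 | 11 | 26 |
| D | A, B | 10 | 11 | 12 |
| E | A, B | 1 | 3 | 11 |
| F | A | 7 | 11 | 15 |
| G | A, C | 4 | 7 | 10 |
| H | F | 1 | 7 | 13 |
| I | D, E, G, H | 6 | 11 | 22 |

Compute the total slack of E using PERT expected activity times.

te_A = (2 + 4·4 + 6)/6 = 24/6 = 4
te_B = (6 + 4·8 + 16)/6 = 54/6 = 9
te_C = (8 + 4·11 + 26)/6 = 78/6 = 13
te_D = (10 + 4·11 + 12)/6 = 66/6 = 11
te_E = (1 + 4·3 + 11)/6 = 24/6 = 4
te_F = (7 + 4·11 + 15)/6 = 66/6 = 11
te_G = (4 + 4·7 + 10)/6 = 42/6 = 7
te_H = (1 + 4·7 + 13)/6 = 42/6 = 7
te_I = (6 + 4·11 + 22)/6 = 72/6 = 12

Forward pass:
ES_A = 0; EF_A = 4
ES_B = 0; EF_B = 9
ES_C = 0; EF_C = 13
ES_D = max(EF_A=4, EF_B=9) = 9; EF_D = 9+11 = 20
ES_E = max(EF_A=4, EF_B=9) = 9; EF_E = 9+4 = 13
ES_F = 4; EF_F = 4+11 = 15
ES_G = max(EF_A=4, EF_C=13) = 13; EF_G = 13+7 = 20
ES_H = 15; EF_H = 15+7 = 22
ES_I = max(EF_D=20, EF_E=13, EF_G=20, EF_H=22) = 22; EF_I = 22+12 = 34
Expected project duration μ = 34 days. Critical path: A → F → H → I.

Backward pass:
LF_I = 34; LS_I = 34−12 = 22
LF_H = LS_I = 22; LS_H = 22−7 = 15
LF_G = LS_I = 22; LS_G = 22−7 = 15
LF_F = LS_H = 15; LS_F = 15−11 = 4
LF_E = LS_I = 22; LS_E = 22−4 = 18
LF_D = LS_I = 22; LS_D = 22−11 = 11
LF_C = LS_G = 15; LS_C = 15−13 = 2
LF_B = min(LS_D=11, LS_E=18) = 11; LS_B = 11−9 = 2
LF_A = min(LS_D=11, LS_E=18, LS_F=4, LS_G=15) = 4; LS_A = 4−4 = 0
Slack_E = LS_E − ES_E = 18 − 9 = 9

9 days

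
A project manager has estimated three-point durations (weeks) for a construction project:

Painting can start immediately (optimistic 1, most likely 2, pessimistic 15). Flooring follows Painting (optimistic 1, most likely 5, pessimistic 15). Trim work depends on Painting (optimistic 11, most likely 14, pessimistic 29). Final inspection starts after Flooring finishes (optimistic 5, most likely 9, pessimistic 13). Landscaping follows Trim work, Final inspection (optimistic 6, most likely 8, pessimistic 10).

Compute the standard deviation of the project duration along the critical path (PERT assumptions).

te_Painting = (1 + 4·2 + 15)/6 = 24/6 = 4; σ²_Painting = ((15−1)/6)² = 5.444
te_Flooring = (1 + 4·5 + 15)/6 = 36/6 = 6; σ²_Flooring = ((15−1)/6)² = 5.444
te_Trim work = (11 + 4·14 + 29)/6 = 96/6 = 16; σ²_Trim work = ((29−11)/6)² = 9.000
te_Final inspection = (5 + 4·9 + 13)/6 = 54/6 = 9; σ²_Final inspection = ((13−5)/6)² = 1.778
te_Landscaping = (6 + 4·8 + 10)/6 = 48/6 = 8; σ²_Landscaping = ((10−6)/6)² = 0.444

Forward pass:
ES_Painting = 0; EF_Painting = 4
ES_Flooring = 4; EF_Flooring = 4+6 = 10
ES_Trim work = 4; EF_Trim work = 4+16 = 20
ES_Final inspection = 10; EF_Final inspection = 10+9 = 19
ES_Landscaping = max(EF_Trim work=20, EF_Final inspection=19) = 20; EF_Landscaping = 20+8 = 28
Expected project duration μ = 28 weeks. Critical path: Painting → Trim work → Landscaping.

Variance along critical path = 5.444 + 9.000 + 0.444 = 14.889
σ = √14.889 = 3.859 weeks

3.86 weeks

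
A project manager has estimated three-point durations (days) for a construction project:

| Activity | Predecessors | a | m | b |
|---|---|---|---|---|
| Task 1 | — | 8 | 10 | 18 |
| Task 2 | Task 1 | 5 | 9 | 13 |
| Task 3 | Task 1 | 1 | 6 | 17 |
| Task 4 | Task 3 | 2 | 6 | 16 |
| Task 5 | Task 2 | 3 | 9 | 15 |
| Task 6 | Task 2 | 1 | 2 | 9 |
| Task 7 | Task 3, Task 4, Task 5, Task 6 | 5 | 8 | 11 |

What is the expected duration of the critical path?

37 days

te_Task 1 = (8 + 4·10 + 18)/6 = 66/6 = 11
te_Task 2 = (5 + 4·9 + 13)/6 = 54/6 = 9
te_Task 3 = (1 + 4·6 + 17)/6 = 42/6 = 7
te_Task 4 = (2 + 4·6 + 16)/6 = 42/6 = 7
te_Task 5 = (3 + 4·9 + 15)/6 = 54/6 = 9
te_Task 6 = (1 + 4·2 + 9)/6 = 18/6 = 3
te_Task 7 = (5 + 4·8 + 11)/6 = 48/6 = 8

Forward pass:
ES_Task 1 = 0; EF_Task 1 = 11
ES_Task 2 = 11; EF_Task 2 = 11+9 = 20
ES_Task 3 = 11; EF_Task 3 = 11+7 = 18
ES_Task 4 = 18; EF_Task 4 = 18+7 = 25
ES_Task 5 = 20; EF_Task 5 = 20+9 = 29
ES_Task 6 = 20; EF_Task 6 = 20+3 = 23
ES_Task 7 = max(EF_Task 3=18, EF_Task 4=25, EF_Task 5=29, EF_Task 6=23) = 29; EF_Task 7 = 29+8 = 37
Expected project duration μ = 37 days. Critical path: Task 1 → Task 2 → Task 5 → Task 7.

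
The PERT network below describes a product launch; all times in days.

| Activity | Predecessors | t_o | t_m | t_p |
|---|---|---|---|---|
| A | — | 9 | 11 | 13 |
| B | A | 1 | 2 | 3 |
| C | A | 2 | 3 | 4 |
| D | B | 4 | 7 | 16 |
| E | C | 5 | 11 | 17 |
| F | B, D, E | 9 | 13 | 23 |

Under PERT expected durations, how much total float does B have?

te_A = (9 + 4·11 + 13)/6 = 66/6 = 11
te_B = (1 + 4·2 + 3)/6 = 12/6 = 2
te_C = (2 + 4·3 + 4)/6 = 18/6 = 3
te_D = (4 + 4·7 + 16)/6 = 48/6 = 8
te_E = (5 + 4·11 + 17)/6 = 66/6 = 11
te_F = (9 + 4·13 + 23)/6 = 84/6 = 14

Forward pass:
ES_A = 0; EF_A = 11
ES_B = 11; EF_B = 11+2 = 13
ES_C = 11; EF_C = 11+3 = 14
ES_D = 13; EF_D = 13+8 = 21
ES_E = 14; EF_E = 14+11 = 25
ES_F = max(EF_B=13, EF_D=21, EF_E=25) = 25; EF_F = 25+14 = 39
Expected project duration μ = 39 days. Critical path: A → C → E → F.

Backward pass:
LF_F = 39; LS_F = 39−14 = 25
LF_E = LS_F = 25; LS_E = 25−11 = 14
LF_D = LS_F = 25; LS_D = 25−8 = 17
LF_C = LS_E = 14; LS_C = 14−3 = 11
LF_B = min(LS_D=17, LS_F=25) = 17; LS_B = 17−2 = 15
LF_A = min(LS_B=15, LS_C=11) = 11; LS_A = 11−11 = 0
Slack_B = LS_B − ES_B = 15 − 11 = 4

4 days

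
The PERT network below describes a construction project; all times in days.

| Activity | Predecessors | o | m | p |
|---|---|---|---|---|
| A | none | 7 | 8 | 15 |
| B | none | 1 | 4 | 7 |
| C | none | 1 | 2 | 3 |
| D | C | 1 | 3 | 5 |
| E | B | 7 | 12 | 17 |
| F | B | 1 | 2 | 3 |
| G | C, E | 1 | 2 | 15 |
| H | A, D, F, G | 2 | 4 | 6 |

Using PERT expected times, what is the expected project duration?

te_A = (7 + 4·8 + 15)/6 = 54/6 = 9
te_B = (1 + 4·4 + 7)/6 = 24/6 = 4
te_C = (1 + 4·2 + 3)/6 = 12/6 = 2
te_D = (1 + 4·3 + 5)/6 = 18/6 = 3
te_E = (7 + 4·12 + 17)/6 = 72/6 = 12
te_F = (1 + 4·2 + 3)/6 = 12/6 = 2
te_G = (1 + 4·2 + 15)/6 = 24/6 = 4
te_H = (2 + 4·4 + 6)/6 = 24/6 = 4

Forward pass:
ES_A = 0; EF_A = 9
ES_B = 0; EF_B = 4
ES_C = 0; EF_C = 2
ES_D = 2; EF_D = 2+3 = 5
ES_E = 4; EF_E = 4+12 = 16
ES_F = 4; EF_F = 4+2 = 6
ES_G = max(EF_C=2, EF_E=16) = 16; EF_G = 16+4 = 20
ES_H = max(EF_A=9, EF_D=5, EF_F=6, EF_G=20) = 20; EF_H = 20+4 = 24
Expected project duration μ = 24 days. Critical path: B → E → G → H.

24 days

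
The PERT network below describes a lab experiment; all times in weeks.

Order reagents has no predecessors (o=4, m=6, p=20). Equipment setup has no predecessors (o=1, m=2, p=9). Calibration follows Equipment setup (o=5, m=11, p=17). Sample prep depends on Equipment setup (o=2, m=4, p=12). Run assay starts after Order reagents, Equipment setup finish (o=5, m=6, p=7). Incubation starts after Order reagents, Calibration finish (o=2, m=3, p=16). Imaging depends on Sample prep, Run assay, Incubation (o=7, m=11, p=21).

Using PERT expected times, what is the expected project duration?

31 weeks

te_Order reagents = (4 + 4·6 + 20)/6 = 48/6 = 8
te_Equipment setup = (1 + 4·2 + 9)/6 = 18/6 = 3
te_Calibration = (5 + 4·11 + 17)/6 = 66/6 = 11
te_Sample prep = (2 + 4·4 + 12)/6 = 30/6 = 5
te_Run assay = (5 + 4·6 + 7)/6 = 36/6 = 6
te_Incubation = (2 + 4·3 + 16)/6 = 30/6 = 5
te_Imaging = (7 + 4·11 + 21)/6 = 72/6 = 12

Forward pass:
ES_Order reagents = 0; EF_Order reagents = 8
ES_Equipment setup = 0; EF_Equipment setup = 3
ES_Calibration = 3; EF_Calibration = 3+11 = 14
ES_Sample prep = 3; EF_Sample prep = 3+5 = 8
ES_Run assay = max(EF_Order reagents=8, EF_Equipment setup=3) = 8; EF_Run assay = 8+6 = 14
ES_Incubation = max(EF_Order reagents=8, EF_Calibration=14) = 14; EF_Incubation = 14+5 = 19
ES_Imaging = max(EF_Sample prep=8, EF_Run assay=14, EF_Incubation=19) = 19; EF_Imaging = 19+12 = 31
Expected project duration μ = 31 weeks. Critical path: Equipment setup → Calibration → Incubation → Imaging.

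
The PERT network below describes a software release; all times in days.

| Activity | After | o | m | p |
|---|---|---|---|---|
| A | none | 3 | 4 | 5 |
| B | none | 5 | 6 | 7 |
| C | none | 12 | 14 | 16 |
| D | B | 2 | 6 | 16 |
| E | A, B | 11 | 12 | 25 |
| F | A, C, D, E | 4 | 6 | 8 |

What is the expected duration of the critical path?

26 days

te_A = (3 + 4·4 + 5)/6 = 24/6 = 4
te_B = (5 + 4·6 + 7)/6 = 36/6 = 6
te_C = (12 + 4·14 + 16)/6 = 84/6 = 14
te_D = (2 + 4·6 + 16)/6 = 42/6 = 7
te_E = (11 + 4·12 + 25)/6 = 84/6 = 14
te_F = (4 + 4·6 + 8)/6 = 36/6 = 6

Forward pass:
ES_A = 0; EF_A = 4
ES_B = 0; EF_B = 6
ES_C = 0; EF_C = 14
ES_D = 6; EF_D = 6+7 = 13
ES_E = max(EF_A=4, EF_B=6) = 6; EF_E = 6+14 = 20
ES_F = max(EF_A=4, EF_C=14, EF_D=13, EF_E=20) = 20; EF_F = 20+6 = 26
Expected project duration μ = 26 days. Critical path: B → E → F.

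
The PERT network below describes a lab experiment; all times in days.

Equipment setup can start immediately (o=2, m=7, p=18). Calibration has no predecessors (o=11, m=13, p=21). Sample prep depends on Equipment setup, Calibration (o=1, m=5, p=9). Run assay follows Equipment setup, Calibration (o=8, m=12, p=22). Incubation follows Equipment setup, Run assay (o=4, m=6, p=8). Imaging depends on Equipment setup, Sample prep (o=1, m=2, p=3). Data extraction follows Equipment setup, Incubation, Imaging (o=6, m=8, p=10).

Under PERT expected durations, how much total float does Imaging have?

te_Equipment setup = (2 + 4·7 + 18)/6 = 48/6 = 8
te_Calibration = (11 + 4·13 + 21)/6 = 84/6 = 14
te_Sample prep = (1 + 4·5 + 9)/6 = 30/6 = 5
te_Run assay = (8 + 4·12 + 22)/6 = 78/6 = 13
te_Incubation = (4 + 4·6 + 8)/6 = 36/6 = 6
te_Imaging = (1 + 4·2 + 3)/6 = 12/6 = 2
te_Data extraction = (6 + 4·8 + 10)/6 = 48/6 = 8

Forward pass:
ES_Equipment setup = 0; EF_Equipment setup = 8
ES_Calibration = 0; EF_Calibration = 14
ES_Sample prep = max(EF_Equipment setup=8, EF_Calibration=14) = 14; EF_Sample prep = 14+5 = 19
ES_Run assay = max(EF_Equipment setup=8, EF_Calibration=14) = 14; EF_Run assay = 14+13 = 27
ES_Incubation = max(EF_Equipment setup=8, EF_Run assay=27) = 27; EF_Incubation = 27+6 = 33
ES_Imaging = max(EF_Equipment setup=8, EF_Sample prep=19) = 19; EF_Imaging = 19+2 = 21
ES_Data extraction = max(EF_Equipment setup=8, EF_Incubation=33, EF_Imaging=21) = 33; EF_Data extraction = 33+8 = 41
Expected project duration μ = 41 days. Critical path: Calibration → Run assay → Incubation → Data extraction.

Backward pass:
LF_Data extraction = 41; LS_Data extraction = 41−8 = 33
LF_Imaging = LS_Data extraction = 33; LS_Imaging = 33−2 = 31
LF_Incubation = LS_Data extraction = 33; LS_Incubation = 33−6 = 27
LF_Run assay = LS_Incubation = 27; LS_Run assay = 27−13 = 14
LF_Sample prep = LS_Imaging = 31; LS_Sample prep = 31−5 = 26
LF_Calibration = min(LS_Sample prep=26, LS_Run assay=14) = 14; LS_Calibration = 14−14 = 0
LF_Equipment setup = min(LS_Sample prep=26, LS_Run assay=14, LS_Incubation=27, LS_Imaging=31, LS_Data extraction=33) = 14; LS_Equipment setup = 14−8 = 6
Slack_Imaging = LS_Imaging − ES_Imaging = 31 − 19 = 12

12 days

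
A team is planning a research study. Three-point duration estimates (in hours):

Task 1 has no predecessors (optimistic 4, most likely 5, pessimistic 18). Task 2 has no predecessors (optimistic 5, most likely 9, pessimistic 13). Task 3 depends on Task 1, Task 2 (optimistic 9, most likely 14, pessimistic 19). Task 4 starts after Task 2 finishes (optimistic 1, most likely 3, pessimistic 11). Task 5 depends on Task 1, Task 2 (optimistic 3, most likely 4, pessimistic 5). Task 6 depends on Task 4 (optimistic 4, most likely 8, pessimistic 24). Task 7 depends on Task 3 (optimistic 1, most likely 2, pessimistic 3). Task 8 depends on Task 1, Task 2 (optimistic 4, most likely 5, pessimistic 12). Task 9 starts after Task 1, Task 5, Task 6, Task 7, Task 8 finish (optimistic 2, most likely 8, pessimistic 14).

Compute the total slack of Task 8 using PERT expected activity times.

10 hours

te_Task 1 = (4 + 4·5 + 18)/6 = 42/6 = 7
te_Task 2 = (5 + 4·9 + 13)/6 = 54/6 = 9
te_Task 3 = (9 + 4·14 + 19)/6 = 84/6 = 14
te_Task 4 = (1 + 4·3 + 11)/6 = 24/6 = 4
te_Task 5 = (3 + 4·4 + 5)/6 = 24/6 = 4
te_Task 6 = (4 + 4·8 + 24)/6 = 60/6 = 10
te_Task 7 = (1 + 4·2 + 3)/6 = 12/6 = 2
te_Task 8 = (4 + 4·5 + 12)/6 = 36/6 = 6
te_Task 9 = (2 + 4·8 + 14)/6 = 48/6 = 8

Forward pass:
ES_Task 1 = 0; EF_Task 1 = 7
ES_Task 2 = 0; EF_Task 2 = 9
ES_Task 3 = max(EF_Task 1=7, EF_Task 2=9) = 9; EF_Task 3 = 9+14 = 23
ES_Task 4 = 9; EF_Task 4 = 9+4 = 13
ES_Task 5 = max(EF_Task 1=7, EF_Task 2=9) = 9; EF_Task 5 = 9+4 = 13
ES_Task 6 = 13; EF_Task 6 = 13+10 = 23
ES_Task 7 = 23; EF_Task 7 = 23+2 = 25
ES_Task 8 = max(EF_Task 1=7, EF_Task 2=9) = 9; EF_Task 8 = 9+6 = 15
ES_Task 9 = max(EF_Task 1=7, EF_Task 5=13, EF_Task 6=23, EF_Task 7=25, EF_Task 8=15) = 25; EF_Task 9 = 25+8 = 33
Expected project duration μ = 33 hours. Critical path: Task 2 → Task 3 → Task 7 → Task 9.

Backward pass:
LF_Task 9 = 33; LS_Task 9 = 33−8 = 25
LF_Task 8 = LS_Task 9 = 25; LS_Task 8 = 25−6 = 19
LF_Task 7 = LS_Task 9 = 25; LS_Task 7 = 25−2 = 23
LF_Task 6 = LS_Task 9 = 25; LS_Task 6 = 25−10 = 15
LF_Task 5 = LS_Task 9 = 25; LS_Task 5 = 25−4 = 21
LF_Task 4 = LS_Task 6 = 15; LS_Task 4 = 15−4 = 11
LF_Task 3 = LS_Task 7 = 23; LS_Task 3 = 23−14 = 9
LF_Task 2 = min(LS_Task 3=9, LS_Task 4=11, LS_Task 5=21, LS_Task 8=19) = 9; LS_Task 2 = 9−9 = 0
LF_Task 1 = min(LS_Task 3=9, LS_Task 5=21, LS_Task 8=19, LS_Task 9=25) = 9; LS_Task 1 = 9−7 = 2
Slack_Task 8 = LS_Task 8 − ES_Task 8 = 19 − 9 = 10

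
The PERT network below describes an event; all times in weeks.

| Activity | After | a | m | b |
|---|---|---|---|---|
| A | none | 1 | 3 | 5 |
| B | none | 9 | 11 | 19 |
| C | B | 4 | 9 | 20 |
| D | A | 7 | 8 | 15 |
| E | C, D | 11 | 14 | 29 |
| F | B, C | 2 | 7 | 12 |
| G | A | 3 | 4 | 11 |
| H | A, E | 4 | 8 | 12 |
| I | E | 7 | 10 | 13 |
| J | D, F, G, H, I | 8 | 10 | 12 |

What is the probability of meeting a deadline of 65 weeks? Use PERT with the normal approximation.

te_A = (1 + 4·3 + 5)/6 = 18/6 = 3; σ²_A = ((5−1)/6)² = 0.444
te_B = (9 + 4·11 + 19)/6 = 72/6 = 12; σ²_B = ((19−9)/6)² = 2.778
te_C = (4 + 4·9 + 20)/6 = 60/6 = 10; σ²_C = ((20−4)/6)² = 7.111
te_D = (7 + 4·8 + 15)/6 = 54/6 = 9; σ²_D = ((15−7)/6)² = 1.778
te_E = (11 + 4·14 + 29)/6 = 96/6 = 16; σ²_E = ((29−11)/6)² = 9.000
te_F = (2 + 4·7 + 12)/6 = 42/6 = 7; σ²_F = ((12−2)/6)² = 2.778
te_G = (3 + 4·4 + 11)/6 = 30/6 = 5; σ²_G = ((11−3)/6)² = 1.778
te_H = (4 + 4·8 + 12)/6 = 48/6 = 8; σ²_H = ((12−4)/6)² = 1.778
te_I = (7 + 4·10 + 13)/6 = 60/6 = 10; σ²_I = ((13−7)/6)² = 1.000
te_J = (8 + 4·10 + 12)/6 = 60/6 = 10; σ²_J = ((12−8)/6)² = 0.444

Forward pass:
ES_A = 0; EF_A = 3
ES_B = 0; EF_B = 12
ES_C = 12; EF_C = 12+10 = 22
ES_D = 3; EF_D = 3+9 = 12
ES_E = max(EF_C=22, EF_D=12) = 22; EF_E = 22+16 = 38
ES_F = max(EF_B=12, EF_C=22) = 22; EF_F = 22+7 = 29
ES_G = 3; EF_G = 3+5 = 8
ES_H = max(EF_A=3, EF_E=38) = 38; EF_H = 38+8 = 46
ES_I = 38; EF_I = 38+10 = 48
ES_J = max(EF_D=12, EF_F=29, EF_G=8, EF_H=46, EF_I=48) = 48; EF_J = 48+10 = 58
Expected project duration μ = 58 weeks. Critical path: B → C → E → I → J.

Variance along critical path = 2.778 + 7.111 + 9.000 + 1.000 + 0.444 = 20.333; σ = √20.333 = 4.509 weeks.
Z = (65 − 58) / 4.509 = 1.552
P(T ≤ 65) = Φ(1.552) ≈ 0.940

0.940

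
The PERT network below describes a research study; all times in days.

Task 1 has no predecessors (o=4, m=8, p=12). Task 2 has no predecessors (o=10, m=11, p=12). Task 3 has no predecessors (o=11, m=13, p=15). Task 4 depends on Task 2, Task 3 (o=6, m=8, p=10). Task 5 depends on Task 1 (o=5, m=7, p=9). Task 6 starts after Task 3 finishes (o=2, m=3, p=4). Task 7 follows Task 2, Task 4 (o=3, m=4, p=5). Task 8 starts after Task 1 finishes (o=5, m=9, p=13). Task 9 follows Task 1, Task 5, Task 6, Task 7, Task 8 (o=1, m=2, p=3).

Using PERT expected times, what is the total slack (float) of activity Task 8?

8 days

te_Task 1 = (4 + 4·8 + 12)/6 = 48/6 = 8
te_Task 2 = (10 + 4·11 + 12)/6 = 66/6 = 11
te_Task 3 = (11 + 4·13 + 15)/6 = 78/6 = 13
te_Task 4 = (6 + 4·8 + 10)/6 = 48/6 = 8
te_Task 5 = (5 + 4·7 + 9)/6 = 42/6 = 7
te_Task 6 = (2 + 4·3 + 4)/6 = 18/6 = 3
te_Task 7 = (3 + 4·4 + 5)/6 = 24/6 = 4
te_Task 8 = (5 + 4·9 + 13)/6 = 54/6 = 9
te_Task 9 = (1 + 4·2 + 3)/6 = 12/6 = 2

Forward pass:
ES_Task 1 = 0; EF_Task 1 = 8
ES_Task 2 = 0; EF_Task 2 = 11
ES_Task 3 = 0; EF_Task 3 = 13
ES_Task 4 = max(EF_Task 2=11, EF_Task 3=13) = 13; EF_Task 4 = 13+8 = 21
ES_Task 5 = 8; EF_Task 5 = 8+7 = 15
ES_Task 6 = 13; EF_Task 6 = 13+3 = 16
ES_Task 7 = max(EF_Task 2=11, EF_Task 4=21) = 21; EF_Task 7 = 21+4 = 25
ES_Task 8 = 8; EF_Task 8 = 8+9 = 17
ES_Task 9 = max(EF_Task 1=8, EF_Task 5=15, EF_Task 6=16, EF_Task 7=25, EF_Task 8=17) = 25; EF_Task 9 = 25+2 = 27
Expected project duration μ = 27 days. Critical path: Task 3 → Task 4 → Task 7 → Task 9.

Backward pass:
LF_Task 9 = 27; LS_Task 9 = 27−2 = 25
LF_Task 8 = LS_Task 9 = 25; LS_Task 8 = 25−9 = 16
LF_Task 7 = LS_Task 9 = 25; LS_Task 7 = 25−4 = 21
LF_Task 6 = LS_Task 9 = 25; LS_Task 6 = 25−3 = 22
LF_Task 5 = LS_Task 9 = 25; LS_Task 5 = 25−7 = 18
LF_Task 4 = LS_Task 7 = 21; LS_Task 4 = 21−8 = 13
LF_Task 3 = min(LS_Task 4=13, LS_Task 6=22) = 13; LS_Task 3 = 13−13 = 0
LF_Task 2 = min(LS_Task 4=13, LS_Task 7=21) = 13; LS_Task 2 = 13−11 = 2
LF_Task 1 = min(LS_Task 5=18, LS_Task 8=16, LS_Task 9=25) = 16; LS_Task 1 = 16−8 = 8
Slack_Task 8 = LS_Task 8 − ES_Task 8 = 16 − 8 = 8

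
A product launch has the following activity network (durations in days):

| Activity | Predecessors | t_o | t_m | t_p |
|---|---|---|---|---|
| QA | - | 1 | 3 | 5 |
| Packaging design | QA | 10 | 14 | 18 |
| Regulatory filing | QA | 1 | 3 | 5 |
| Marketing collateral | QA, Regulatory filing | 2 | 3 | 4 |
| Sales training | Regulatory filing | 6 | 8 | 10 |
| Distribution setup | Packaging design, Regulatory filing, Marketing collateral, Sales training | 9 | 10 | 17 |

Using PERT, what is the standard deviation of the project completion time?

te_QA = (1 + 4·3 + 5)/6 = 18/6 = 3; σ²_QA = ((5−1)/6)² = 0.444
te_Packaging design = (10 + 4·14 + 18)/6 = 84/6 = 14; σ²_Packaging design = ((18−10)/6)² = 1.778
te_Regulatory filing = (1 + 4·3 + 5)/6 = 18/6 = 3; σ²_Regulatory filing = ((5−1)/6)² = 0.444
te_Marketing collateral = (2 + 4·3 + 4)/6 = 18/6 = 3; σ²_Marketing collateral = ((4−2)/6)² = 0.111
te_Sales training = (6 + 4·8 + 10)/6 = 48/6 = 8; σ²_Sales training = ((10−6)/6)² = 0.444
te_Distribution setup = (9 + 4·10 + 17)/6 = 66/6 = 11; σ²_Distribution setup = ((17−9)/6)² = 1.778

Forward pass:
ES_QA = 0; EF_QA = 3
ES_Packaging design = 3; EF_Packaging design = 3+14 = 17
ES_Regulatory filing = 3; EF_Regulatory filing = 3+3 = 6
ES_Marketing collateral = max(EF_QA=3, EF_Regulatory filing=6) = 6; EF_Marketing collateral = 6+3 = 9
ES_Sales training = 6; EF_Sales training = 6+8 = 14
ES_Distribution setup = max(EF_Packaging design=17, EF_Regulatory filing=6, EF_Marketing collateral=9, EF_Sales training=14) = 17; EF_Distribution setup = 17+11 = 28
Expected project duration μ = 28 days. Critical path: QA → Packaging design → Distribution setup.

Variance along critical path = 0.444 + 1.778 + 1.778 = 4.000
σ = √4.000 = 2.000 days

2.00 days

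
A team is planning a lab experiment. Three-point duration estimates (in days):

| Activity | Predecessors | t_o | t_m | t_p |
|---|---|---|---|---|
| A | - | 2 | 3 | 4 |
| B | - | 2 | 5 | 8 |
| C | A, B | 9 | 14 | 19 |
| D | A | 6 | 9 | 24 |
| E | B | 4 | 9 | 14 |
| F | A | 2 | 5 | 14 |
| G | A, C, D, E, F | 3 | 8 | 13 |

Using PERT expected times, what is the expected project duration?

te_A = (2 + 4·3 + 4)/6 = 18/6 = 3
te_B = (2 + 4·5 + 8)/6 = 30/6 = 5
te_C = (9 + 4·14 + 19)/6 = 84/6 = 14
te_D = (6 + 4·9 + 24)/6 = 66/6 = 11
te_E = (4 + 4·9 + 14)/6 = 54/6 = 9
te_F = (2 + 4·5 + 14)/6 = 36/6 = 6
te_G = (3 + 4·8 + 13)/6 = 48/6 = 8

Forward pass:
ES_A = 0; EF_A = 3
ES_B = 0; EF_B = 5
ES_C = max(EF_A=3, EF_B=5) = 5; EF_C = 5+14 = 19
ES_D = 3; EF_D = 3+11 = 14
ES_E = 5; EF_E = 5+9 = 14
ES_F = 3; EF_F = 3+6 = 9
ES_G = max(EF_A=3, EF_C=19, EF_D=14, EF_E=14, EF_F=9) = 19; EF_G = 19+8 = 27
Expected project duration μ = 27 days. Critical path: B → C → G.

27 days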